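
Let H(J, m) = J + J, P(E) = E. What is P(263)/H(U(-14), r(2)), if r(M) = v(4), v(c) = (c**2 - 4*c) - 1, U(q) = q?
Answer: -263/28 ≈ -9.3929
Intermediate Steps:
v(c) = -1 + c**2 - 4*c
r(M) = -1 (r(M) = -1 + 4**2 - 4*4 = -1 + 16 - 16 = -1)
H(J, m) = 2*J
P(263)/H(U(-14), r(2)) = 263/((2*(-14))) = 263/(-28) = 263*(-1/28) = -263/28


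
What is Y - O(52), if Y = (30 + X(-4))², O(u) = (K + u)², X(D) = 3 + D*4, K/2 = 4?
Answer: -3311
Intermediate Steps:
K = 8 (K = 2*4 = 8)
X(D) = 3 + 4*D
O(u) = (8 + u)²
Y = 289 (Y = (30 + (3 + 4*(-4)))² = (30 + (3 - 16))² = (30 - 13)² = 17² = 289)
Y - O(52) = 289 - (8 + 52)² = 289 - 1*60² = 289 - 1*3600 = 289 - 3600 = -3311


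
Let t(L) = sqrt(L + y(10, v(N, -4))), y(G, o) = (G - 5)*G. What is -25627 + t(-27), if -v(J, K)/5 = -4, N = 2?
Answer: -25627 + sqrt(23) ≈ -25622.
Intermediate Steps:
v(J, K) = 20 (v(J, K) = -5*(-4) = 20)
y(G, o) = G*(-5 + G) (y(G, o) = (-5 + G)*G = G*(-5 + G))
t(L) = sqrt(50 + L) (t(L) = sqrt(L + 10*(-5 + 10)) = sqrt(L + 10*5) = sqrt(L + 50) = sqrt(50 + L))
-25627 + t(-27) = -25627 + sqrt(50 - 27) = -25627 + sqrt(23)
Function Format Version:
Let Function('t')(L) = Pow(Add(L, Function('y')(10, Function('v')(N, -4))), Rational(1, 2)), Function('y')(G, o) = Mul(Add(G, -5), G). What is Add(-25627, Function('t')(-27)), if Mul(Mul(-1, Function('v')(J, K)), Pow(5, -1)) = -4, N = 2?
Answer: Add(-25627, Pow(23, Rational(1, 2))) ≈ -25622.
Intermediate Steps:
Function('v')(J, K) = 20 (Function('v')(J, K) = Mul(-5, -4) = 20)
Function('y')(G, o) = Mul(G, Add(-5, G)) (Function('y')(G, o) = Mul(Add(-5, G), G) = Mul(G, Add(-5, G)))
Function('t')(L) = Pow(Add(50, L), Rational(1, 2)) (Function('t')(L) = Pow(Add(L, Mul(10, Add(-5, 10))), Rational(1, 2)) = Pow(Add(L, Mul(10, 5)), Rational(1, 2)) = Pow(Add(L, 50), Rational(1, 2)) = Pow(Add(50, L), Rational(1, 2)))
Add(-25627, Function('t')(-27)) = Add(-25627, Pow(Add(50, -27), Rational(1, 2))) = Add(-25627, Pow(23, Rational(1, 2)))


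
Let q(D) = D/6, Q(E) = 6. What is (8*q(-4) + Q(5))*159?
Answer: 106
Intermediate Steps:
q(D) = D/6 (q(D) = D*(⅙) = D/6)
(8*q(-4) + Q(5))*159 = (8*((⅙)*(-4)) + 6)*159 = (8*(-⅔) + 6)*159 = (-16/3 + 6)*159 = (⅔)*159 = 106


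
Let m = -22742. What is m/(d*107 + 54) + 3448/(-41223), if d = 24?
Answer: -52585229/6004817 ≈ -8.7572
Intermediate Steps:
m/(d*107 + 54) + 3448/(-41223) = -22742/(24*107 + 54) + 3448/(-41223) = -22742/(2568 + 54) + 3448*(-1/41223) = -22742/2622 - 3448/41223 = -22742*1/2622 - 3448/41223 = -11371/1311 - 3448/41223 = -52585229/6004817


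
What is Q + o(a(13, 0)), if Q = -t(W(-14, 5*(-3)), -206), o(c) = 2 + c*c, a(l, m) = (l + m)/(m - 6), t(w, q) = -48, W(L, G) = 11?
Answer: 1969/36 ≈ 54.694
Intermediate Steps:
a(l, m) = (l + m)/(-6 + m)
o(c) = 2 + c²
Q = 48 (Q = -1*(-48) = 48)
Q + o(a(13, 0)) = 48 + (2 + ((13 + 0)/(-6 + 0))²) = 48 + (2 + (13/(-6))²) = 48 + (2 + (-⅙*13)²) = 48 + (2 + (-13/6)²) = 48 + (2 + 169/36) = 48 + 241/36 = 1969/36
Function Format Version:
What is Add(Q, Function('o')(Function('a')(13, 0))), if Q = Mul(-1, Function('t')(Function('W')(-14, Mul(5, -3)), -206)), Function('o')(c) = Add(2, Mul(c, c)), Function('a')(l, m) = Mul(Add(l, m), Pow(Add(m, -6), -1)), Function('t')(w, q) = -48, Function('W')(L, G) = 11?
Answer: Rational(1969, 36) ≈ 54.694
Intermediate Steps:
Function('a')(l, m) = Mul(Pow(Add(-6, m), -1), Add(l, m)) (Function('a')(l, m) = Mul(Add(l, m), Pow(Add(-6, m), -1)) = Mul(Pow(Add(-6, m), -1), Add(l, m)))
Function('o')(c) = Add(2, Pow(c, 2))
Q = 48 (Q = Mul(-1, -48) = 48)
Add(Q, Function('o')(Function('a')(13, 0))) = Add(48, Add(2, Pow(Mul(Pow(Add(-6, 0), -1), Add(13, 0)), 2))) = Add(48, Add(2, Pow(Mul(Pow(-6, -1), 13), 2))) = Add(48, Add(2, Pow(Mul(Rational(-1, 6), 13), 2))) = Add(48, Add(2, Pow(Rational(-13, 6), 2))) = Add(48, Add(2, Rational(169, 36))) = Add(48, Rational(241, 36)) = Rational(1969, 36)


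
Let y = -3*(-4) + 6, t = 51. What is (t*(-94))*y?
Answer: -86292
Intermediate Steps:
y = 18 (y = 12 + 6 = 18)
(t*(-94))*y = (51*(-94))*18 = -4794*18 = -86292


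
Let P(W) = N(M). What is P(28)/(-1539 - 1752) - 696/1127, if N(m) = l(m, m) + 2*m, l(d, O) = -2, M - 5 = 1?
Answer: -2301806/3708957 ≈ -0.62061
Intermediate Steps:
M = 6 (M = 5 + 1 = 6)
N(m) = -2 + 2*m
P(W) = 10 (P(W) = -2 + 2*6 = -2 + 12 = 10)
P(28)/(-1539 - 1752) - 696/1127 = 10/(-1539 - 1752) - 696/1127 = 10/(-3291) - 696*1/1127 = 10*(-1/3291) - 696/1127 = -10/3291 - 696/1127 = -2301806/3708957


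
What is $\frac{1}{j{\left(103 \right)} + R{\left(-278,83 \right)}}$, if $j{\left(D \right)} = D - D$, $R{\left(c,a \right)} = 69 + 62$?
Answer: $\frac{1}{131} \approx 0.0076336$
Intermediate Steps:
$R{\left(c,a \right)} = 131$
$j{\left(D \right)} = 0$
$\frac{1}{j{\left(103 \right)} + R{\left(-278,83 \right)}} = \frac{1}{0 + 131} = \frac{1}{131}$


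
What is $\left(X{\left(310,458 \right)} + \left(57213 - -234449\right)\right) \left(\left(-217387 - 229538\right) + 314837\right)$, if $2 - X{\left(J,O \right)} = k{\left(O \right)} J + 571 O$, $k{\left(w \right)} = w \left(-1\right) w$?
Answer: $-8593247166768$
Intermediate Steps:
$k{\left(w \right)} = - w^{2}$ ($k{\left(w \right)} = - w w = - w^{2}$)
$X{\left(J,O \right)} = 2 - 571 O + J O^{2}$ ($X{\left(J,O \right)} = 2 - \left(- O^{2} J + 571 O\right) = 2 - \left(- J O^{2} + 571 O\right) = 2 - \left(571 O - J O^{2}\right) = 2 + \left(- 571 O + J O^{2}\right) = 2 - 571 O + J O^{2}$)
$\left(X{\left(310,458 \right)} + \left(57213 - -234449\right)\right) \left(\left(-217387 - 229538\right) + 314837\right) = \left(\left(2 - 261518 + 310 \cdot 458^{2}\right) + \left(57213 - -234449\right)\right) \left(\left(-217387 - 229538\right) + 314837\right) = \left(\left(2 - 261518 + 310 \cdot 209764\right) + \left(57213 + 234449\right)\right) \left(\left(-217387 - 229538\right) + 314837\right) = \left(\left(2 - 261518 + 65026840\right) + 291662\right) \left(-446925 + 314837\right) = \left(64765324 + 291662\right) \left(-132088\right) = 65056986 \left(-132088\right) = -8593247166768$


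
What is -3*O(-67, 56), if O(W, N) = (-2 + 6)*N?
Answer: -672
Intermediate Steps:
O(W, N) = 4*N
-3*O(-67, 56) = -12*56 = -3*224 = -672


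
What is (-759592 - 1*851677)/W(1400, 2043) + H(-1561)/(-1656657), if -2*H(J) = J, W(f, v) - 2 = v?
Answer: -5338643327711/6775727130 ≈ -787.91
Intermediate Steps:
W(f, v) = 2 + v
H(J) = -J/2
(-759592 - 1*851677)/W(1400, 2043) + H(-1561)/(-1656657) = (-759592 - 1*851677)/(2 + 2043) - ½*(-1561)/(-1656657) = (-759592 - 851677)/2045 + (1561/2)*(-1/1656657) = -1611269*1/2045 - 1561/3313314 = -1611269/2045 - 1561/3313314 = -5338643327711/6775727130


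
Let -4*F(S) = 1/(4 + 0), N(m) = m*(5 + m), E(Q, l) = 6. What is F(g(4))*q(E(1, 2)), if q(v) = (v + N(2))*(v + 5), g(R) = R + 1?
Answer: -55/4 ≈ -13.750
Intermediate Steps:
g(R) = 1 + R
q(v) = (5 + v)*(14 + v) (q(v) = (v + 2*(5 + 2))*(v + 5) = (v + 2*7)*(5 + v) = (v + 14)*(5 + v) = (14 + v)*(5 + v) = (5 + v)*(14 + v))
F(S) = -1/16 (F(S) = -1/(4*(4 + 0)) = -¼/4 = -¼*¼ = -1/16)
F(g(4))*q(E(1, 2)) = -(70 + 6² + 19*6)/16 = -(70 + 36 + 114)/16 = -1/16*220 = -55/4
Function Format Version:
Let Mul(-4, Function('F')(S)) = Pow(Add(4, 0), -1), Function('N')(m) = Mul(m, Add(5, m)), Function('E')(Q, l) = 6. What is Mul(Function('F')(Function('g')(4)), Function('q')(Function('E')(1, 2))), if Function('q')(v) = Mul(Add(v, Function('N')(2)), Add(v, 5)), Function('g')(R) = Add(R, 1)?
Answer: Rational(-55, 4) ≈ -13.750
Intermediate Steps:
Function('g')(R) = Add(1, R)
Function('q')(v) = Mul(Add(5, v), Add(14, v)) (Function('q')(v) = Mul(Add(v, Mul(2, Add(5, 2))), Add(v, 5)) = Mul(Add(v, Mul(2, 7)), Add(5, v)) = Mul(Add(v, 14), Add(5, v)) = Mul(Add(14, v), Add(5, v)) = Mul(Add(5, v), Add(14, v)))
Function('F')(S) = Rational(-1, 16) (Function('F')(S) = Mul(Rational(-1, 4), Pow(Add(4, 0), -1)) = Mul(Rational(-1, 4), Pow(4, -1)) = Mul(Rational(-1, 4), Rational(1, 4)) = Rational(-1, 16))
Mul(Function('F')(Function('g')(4)), Function('q')(Function('E')(1, 2))) = Mul(Rational(-1, 16), Add(70, Pow(6, 2), Mul(19, 6))) = Mul(Rational(-1, 16), Add(70, 36, 114)) = Mul(Rational(-1, 16), 220) = Rational(-55, 4)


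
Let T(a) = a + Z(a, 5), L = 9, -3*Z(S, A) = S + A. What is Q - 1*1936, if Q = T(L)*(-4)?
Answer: -5860/3 ≈ -1953.3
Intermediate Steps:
Z(S, A) = -A/3 - S/3 (Z(S, A) = -(S + A)/3 = -(A + S)/3 = -A/3 - S/3)
T(a) = -5/3 + 2*a/3 (T(a) = a + (-⅓*5 - a/3) = a + (-5/3 - a/3) = -5/3 + 2*a/3)
Q = -52/3 (Q = (-5/3 + (⅔)*9)*(-4) = (-5/3 + 6)*(-4) = (13/3)*(-4) = -52/3 ≈ -17.333)
Q - 1*1936 = -52/3 - 1*1936 = -52/3 - 1936 = -5860/3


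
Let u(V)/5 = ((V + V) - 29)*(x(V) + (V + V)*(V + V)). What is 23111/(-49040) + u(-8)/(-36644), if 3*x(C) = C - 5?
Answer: 482502629/449255440 ≈ 1.0740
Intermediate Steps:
x(C) = -5/3 + C/3 (x(C) = (C - 5)/3 = (-5 + C)/3 = -5/3 + C/3)
u(V) = 5*(-29 + 2*V)*(-5/3 + 4*V² + V/3) (u(V) = 5*(((V + V) - 29)*((-5/3 + V/3) + (V + V)*(V + V))) = 5*((2*V - 29)*((-5/3 + V/3) + (2*V)*(2*V))) = 5*((-29 + 2*V)*((-5/3 + V/3) + 4*V²)) = 5*((-29 + 2*V)*(-5/3 + 4*V² + V/3)) = 5*(-29 + 2*V)*(-5/3 + 4*V² + V/3))
23111/(-49040) + u(-8)/(-36644) = 23111/(-49040) + (725/3 - 65*(-8) + 40*(-8)³ - 1730/3*(-8)²)/(-36644) = 23111*(-1/49040) + (725/3 + 520 + 40*(-512) - 1730/3*64)*(-1/36644) = -23111/49040 + (725/3 + 520 - 20480 - 110720/3)*(-1/36644) = -23111/49040 - 56625*(-1/36644) = -23111/49040 + 56625/36644 = 482502629/449255440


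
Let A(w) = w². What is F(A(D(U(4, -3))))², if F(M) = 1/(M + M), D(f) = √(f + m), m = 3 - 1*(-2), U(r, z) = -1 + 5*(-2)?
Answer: 1/144 ≈ 0.0069444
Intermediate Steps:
U(r, z) = -11 (U(r, z) = -1 - 10 = -11)
m = 5 (m = 3 + 2 = 5)
D(f) = √(5 + f) (D(f) = √(f + 5) = √(5 + f))
F(M) = 1/(2*M)
F(A(D(U(4, -3))))² = (1/(2*((√(5 - 11))²)))² = (1/(2*((√(-6))²)))² = (1/(2*((I*√6)²)))² = ((½)/(-6))² = ((½)*(-⅙))² = (-1/12)² = 1/144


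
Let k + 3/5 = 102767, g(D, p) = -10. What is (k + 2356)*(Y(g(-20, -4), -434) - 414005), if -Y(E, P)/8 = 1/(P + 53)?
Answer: -27635960097988/635 ≈ -4.3521e+10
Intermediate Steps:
Y(E, P) = -8/(53 + P) (Y(E, P) = -8/(P + 53) = -8/(53 + P))
k = 513832/5 (k = -⅗ + 102767 = 513832/5 ≈ 1.0277e+5)
(k + 2356)*(Y(g(-20, -4), -434) - 414005) = (513832/5 + 2356)*(-8/(53 - 434) - 414005) = 525612*(-8/(-381) - 414005)/5 = 525612*(-8*(-1/381) - 414005)/5 = 525612*(8/381 - 414005)/5 = (525612/5)*(-157735897/381) = -27635960097988/635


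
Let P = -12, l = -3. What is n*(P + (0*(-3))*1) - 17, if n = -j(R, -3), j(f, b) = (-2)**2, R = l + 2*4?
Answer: 31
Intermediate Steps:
R = 5 (R = -3 + 2*4 = -3 + 8 = 5)
j(f, b) = 4
n = -4 (n = -1*4 = -4)
n*(P + (0*(-3))*1) - 17 = -4*(-12 + (0*(-3))*1) - 17 = -4*(-12 + 0*1) - 17 = -4*(-12 + 0) - 17 = -4*(-12) - 17 = 48 - 17 = 31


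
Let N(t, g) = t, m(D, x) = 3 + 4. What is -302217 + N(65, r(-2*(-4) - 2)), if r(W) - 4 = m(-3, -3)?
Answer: -302152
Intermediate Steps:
m(D, x) = 7
r(W) = 11 (r(W) = 4 + 7 = 11)
-302217 + N(65, r(-2*(-4) - 2)) = -302217 + 65 = -302152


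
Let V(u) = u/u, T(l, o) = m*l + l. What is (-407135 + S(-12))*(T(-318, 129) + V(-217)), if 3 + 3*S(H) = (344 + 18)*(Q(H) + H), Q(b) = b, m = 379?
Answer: 49547856848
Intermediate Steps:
T(l, o) = 380*l (T(l, o) = 379*l + l = 380*l)
V(u) = 1
S(H) = -1 + 724*H/3 (S(H) = -1 + ((344 + 18)*(H + H))/3 = -1 + (362*(2*H))/3 = -1 + (724*H)/3 = -1 + 724*H/3)
(-407135 + S(-12))*(T(-318, 129) + V(-217)) = (-407135 + (-1 + (724/3)*(-12)))*(380*(-318) + 1) = (-407135 + (-1 - 2896))*(-120840 + 1) = (-407135 - 2897)*(-120839) = -410032*(-120839) = 49547856848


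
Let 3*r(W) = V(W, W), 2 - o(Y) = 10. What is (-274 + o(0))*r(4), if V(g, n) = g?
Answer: -376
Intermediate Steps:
o(Y) = -8 (o(Y) = 2 - 1*10 = 2 - 10 = -8)
r(W) = W/3
(-274 + o(0))*r(4) = (-274 - 8)*((⅓)*4) = -282*4/3 = -376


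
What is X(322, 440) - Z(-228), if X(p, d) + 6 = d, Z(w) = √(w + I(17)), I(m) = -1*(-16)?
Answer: 434 - 2*I*√53 ≈ 434.0 - 14.56*I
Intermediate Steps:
I(m) = 16
Z(w) = √(16 + w) (Z(w) = √(w + 16) = √(16 + w))
X(p, d) = -6 + d
X(322, 440) - Z(-228) = (-6 + 440) - √(16 - 228) = 434 - √(-212) = 434 - 2*I*√53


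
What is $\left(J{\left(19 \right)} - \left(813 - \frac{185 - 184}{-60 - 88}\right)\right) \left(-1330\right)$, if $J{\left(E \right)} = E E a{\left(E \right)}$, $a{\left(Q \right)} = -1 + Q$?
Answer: $- \frac{559517035}{74} \approx -7.561 \cdot 10^{6}$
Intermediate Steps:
$J{\left(E \right)} = E^{2} \left(-1 + E\right)$ ($J{\left(E \right)} = E E \left(-1 + E\right) = E^{2} \left(-1 + E\right)$)
$\left(J{\left(19 \right)} - \left(813 - \frac{185 - 184}{-60 - 88}\right)\right) \left(-1330\right) = \left(19^{2} \left(-1 + 19\right) - \left(813 - \frac{185 - 184}{-60 - 88}\right)\right) \left(-1330\right) = \left(361 \cdot 18 - \left(813 + \frac{1}{148}\right)\right) \left(-1330\right) = \left(6498 + \left(\left(1 \left(- \frac{1}{148}\right) - 259\right) - 554\right)\right) \left(-1330\right) = \left(6498 - \frac{120325}{148}\right) \left(-1330\right) = \frac{841379}{148} \left(-1330\right) = - \frac{559517035}{74}$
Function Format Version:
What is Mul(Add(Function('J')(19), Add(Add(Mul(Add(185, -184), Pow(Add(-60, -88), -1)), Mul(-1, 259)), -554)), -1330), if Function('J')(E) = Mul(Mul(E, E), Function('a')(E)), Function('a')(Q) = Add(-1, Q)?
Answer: Rational(-559517035, 74) ≈ -7.5610e+6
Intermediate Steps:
Function('J')(E) = Mul(Pow(E, 2), Add(-1, E)) (Function('J')(E) = Mul(Mul(E, E), Add(-1, E)) = Mul(Pow(E, 2), Add(-1, E)))
Mul(Add(Function('J')(19), Add(Add(Mul(Add(185, -184), Pow(Add(-60, -88), -1)), Mul(-1, 259)), -554)), -1330) = Mul(Add(Mul(Pow(19, 2), Add(-1, 19)), Add(Add(Mul(Add(185, -184), Pow(Add(-60, -88), -1)), Mul(-1, 259)), -554)), -1330) = Mul(Add(Mul(361, 18), Add(Add(Mul(1, Pow(-148, -1)), -259), -554)), -1330) = Mul(Add(6498, Add(Add(Mul(1, Rational(-1, 148)), -259), -554)), -1330) = Mul(Add(6498, Add(Add(Rational(-1, 148), -259), -554)), -1330) = Mul(Add(6498, Add(Rational(-38333, 148), -554)), -1330) = Mul(Add(6498, Rational(-120325, 148)), -1330) = Mul(Rational(841379, 148), -1330) = Rational(-559517035, 74)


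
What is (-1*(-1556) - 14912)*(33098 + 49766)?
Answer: -1106731584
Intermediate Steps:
(-1*(-1556) - 14912)*(33098 + 49766) = (1556 - 14912)*82864 = -13356*82864 = -1106731584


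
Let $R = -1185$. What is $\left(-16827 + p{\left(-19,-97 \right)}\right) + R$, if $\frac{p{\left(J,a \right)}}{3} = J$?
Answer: $-18069$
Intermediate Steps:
$p{\left(J,a \right)} = 3 J$
$\left(-16827 + p{\left(-19,-97 \right)}\right) + R = \left(-16827 + 3 \left(-19\right)\right) - 1185 = \left(-16827 - 57\right) - 1185 = -16884 - 1185 = -18069$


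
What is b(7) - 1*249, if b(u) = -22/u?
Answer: -1765/7 ≈ -252.14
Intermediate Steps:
b(7) - 1*249 = -22/7 - 1*249 = -22*⅐ - 249 = -22/7 - 249 = -1765/7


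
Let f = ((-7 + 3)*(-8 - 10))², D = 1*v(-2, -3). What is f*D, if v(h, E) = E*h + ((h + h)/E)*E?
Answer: 10368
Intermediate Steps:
v(h, E) = 2*h + E*h (v(h, E) = E*h + ((2*h)/E)*E = E*h + (2*h/E)*E = E*h + 2*h = 2*h + E*h)
D = 2 (D = 1*(-2*(2 - 3)) = 1*(-2*(-1)) = 1*2 = 2)
f = 5184 (f = (-4*(-18))² = 72² = 5184)
f*D = 5184*2 = 10368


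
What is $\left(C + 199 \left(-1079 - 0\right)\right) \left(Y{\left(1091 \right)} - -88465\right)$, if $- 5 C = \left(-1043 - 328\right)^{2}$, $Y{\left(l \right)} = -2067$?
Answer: $- \frac{255154547908}{5} \approx -5.1031 \cdot 10^{10}$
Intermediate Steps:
$C = - \frac{1879641}{5}$ ($C = - \frac{\left(-1043 - 328\right)^{2}}{5} = - \frac{\left(-1371\right)^{2}}{5} = \left(- \frac{1}{5}\right) 1879641 = - \frac{1879641}{5} \approx -3.7593 \cdot 10^{5}$)
$\left(C + 199 \left(-1079 - 0\right)\right) \left(Y{\left(1091 \right)} - -88465\right) = \left(- \frac{1879641}{5} + 199 \left(-1079 - 0\right)\right) \left(-2067 - -88465\right) = \left(- \frac{1879641}{5} + 199 \left(-1079 + 0\right)\right) \left(-2067 + \left(-895 + 89360\right)\right) = \left(- \frac{1879641}{5} + 199 \left(-1079\right)\right) \left(-2067 + 88465\right) = \left(- \frac{1879641}{5} - 214721\right) 86398 = \left(- \frac{2953246}{5}\right) 86398 = - \frac{255154547908}{5}$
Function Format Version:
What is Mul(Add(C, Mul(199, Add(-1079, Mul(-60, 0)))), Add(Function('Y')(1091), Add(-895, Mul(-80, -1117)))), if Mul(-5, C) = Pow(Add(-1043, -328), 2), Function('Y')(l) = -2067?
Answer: Rational(-255154547908, 5) ≈ -5.1031e+10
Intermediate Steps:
C = Rational(-1879641, 5) (C = Mul(Rational(-1, 5), Pow(Add(-1043, -328), 2)) = Mul(Rational(-1, 5), Pow(-1371, 2)) = Mul(Rational(-1, 5), 1879641) = Rational(-1879641, 5) ≈ -3.7593e+5)
Mul(Add(C, Mul(199, Add(-1079, Mul(-60, 0)))), Add(Function('Y')(1091), Add(-895, Mul(-80, -1117)))) = Mul(Add(Rational(-1879641, 5), Mul(199, Add(-1079, Mul(-60, 0)))), Add(-2067, Add(-895, Mul(-80, -1117)))) = Mul(Add(Rational(-1879641, 5), Mul(199, Add(-1079, 0))), Add(-2067, Add(-895, 89360))) = Mul(Add(Rational(-1879641, 5), Mul(199, -1079)), Add(-2067, 88465)) = Mul(Add(Rational(-1879641, 5), -214721), 86398) = Mul(Rational(-2953246, 5), 86398) = Rational(-255154547908, 5)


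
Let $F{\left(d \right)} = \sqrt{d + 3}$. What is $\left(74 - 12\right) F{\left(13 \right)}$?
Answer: $248$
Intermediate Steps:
$F{\left(d \right)} = \sqrt{3 + d}$
$\left(74 - 12\right) F{\left(13 \right)} = \left(74 - 12\right) \sqrt{3 + 13} = 62 \sqrt{16} = 62 \cdot 4 = 248$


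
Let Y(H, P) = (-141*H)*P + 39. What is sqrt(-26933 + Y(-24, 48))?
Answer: 13*sqrt(802) ≈ 368.15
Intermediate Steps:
Y(H, P) = 39 - 141*H*P (Y(H, P) = -141*H*P + 39 = 39 - 141*H*P)
sqrt(-26933 + Y(-24, 48)) = sqrt(-26933 + (39 - 141*(-24)*48)) = sqrt(-26933 + (39 + 162432)) = sqrt(-26933 + 162471) = sqrt(135538) = 13*sqrt(802)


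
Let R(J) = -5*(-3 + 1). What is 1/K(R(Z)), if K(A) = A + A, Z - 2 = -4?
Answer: 1/20 ≈ 0.050000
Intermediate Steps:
Z = -2 (Z = 2 - 4 = -2)
R(J) = 10 (R(J) = -5*(-2) = 10)
K(A) = 2*A
1/K(R(Z)) = 1/(2*10) = 1/20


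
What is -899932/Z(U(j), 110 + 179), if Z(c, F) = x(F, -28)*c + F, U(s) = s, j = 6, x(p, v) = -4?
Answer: -899932/265 ≈ -3396.0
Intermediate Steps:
Z(c, F) = F - 4*c (Z(c, F) = -4*c + F = F - 4*c)
-899932/Z(U(j), 110 + 179) = -899932/((110 + 179) - 4*6) = -899932/(289 - 24) = -899932/265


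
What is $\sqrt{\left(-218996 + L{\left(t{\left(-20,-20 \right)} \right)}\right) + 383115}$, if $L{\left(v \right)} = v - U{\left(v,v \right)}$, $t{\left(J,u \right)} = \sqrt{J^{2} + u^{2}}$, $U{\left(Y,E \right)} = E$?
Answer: $\sqrt{164119} \approx 405.12$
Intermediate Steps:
$L{\left(v \right)} = 0$ ($L{\left(v \right)} = v - v = 0$)
$\sqrt{\left(-218996 + L{\left(t{\left(-20,-20 \right)} \right)}\right) + 383115} = \sqrt{\left(-218996 + 0\right) + 383115} = \sqrt{-218996 + 383115} = \sqrt{164119}$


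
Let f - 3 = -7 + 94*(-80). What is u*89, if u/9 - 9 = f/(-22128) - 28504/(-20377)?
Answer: 46173581721/5367884 ≈ 8601.8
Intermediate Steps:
f = -7524 (f = 3 + (-7 + 94*(-80)) = 3 + (-7 - 7520) = 3 - 7527 = -7524)
u = 518804289/5367884 (u = 81 + 9*(-7524/(-22128) - 28504/(-20377)) = 81 + 9*(-7524*(-1/22128) - 28504*(-1/20377)) = 81 + 9*(627/1844 + 4072/2911) = 81 + 9*(9333965/5367884) = 81 + 84005685/5367884 = 518804289/5367884 ≈ 96.650)
u*89 = (518804289/5367884)*89 = 46173581721/5367884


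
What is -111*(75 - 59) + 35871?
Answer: 34095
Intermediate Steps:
-111*(75 - 59) + 35871 = -111*16 + 35871 = -1776 + 35871 = 34095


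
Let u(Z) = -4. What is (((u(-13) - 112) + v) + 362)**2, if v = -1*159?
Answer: 7569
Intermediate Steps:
v = -159
(((u(-13) - 112) + v) + 362)**2 = (((-4 - 112) - 159) + 362)**2 = ((-116 - 159) + 362)**2 = (-275 + 362)**2 = 87**2 = 7569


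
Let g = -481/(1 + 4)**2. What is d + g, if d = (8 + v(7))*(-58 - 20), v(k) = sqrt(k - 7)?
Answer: -16081/25 ≈ -643.24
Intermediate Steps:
v(k) = sqrt(-7 + k)
d = -624 (d = (8 + sqrt(-7 + 7))*(-58 - 20) = (8 + sqrt(0))*(-78) = (8 + 0)*(-78) = 8*(-78) = -624)
g = -481/25 (g = -481/(5**2) = -481/25 ≈ -19.240)
d + g = -624 - 481/25 = -16081/25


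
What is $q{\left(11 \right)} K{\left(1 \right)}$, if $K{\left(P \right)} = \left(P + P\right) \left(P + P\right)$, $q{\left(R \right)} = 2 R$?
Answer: $88$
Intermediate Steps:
$K{\left(P \right)} = 4 P^{2}$ ($K{\left(P \right)} = 2 P 2 P = 4 P^{2}$)
$q{\left(11 \right)} K{\left(1 \right)} = 2 \cdot 11 \cdot 4 \cdot 1^{2} = 22 \cdot 4 \cdot 1 = 22 \cdot 4 = 88$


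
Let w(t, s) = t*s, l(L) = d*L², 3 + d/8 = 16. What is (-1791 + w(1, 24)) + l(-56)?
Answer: 324377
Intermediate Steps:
d = 104 (d = -24 + 8*16 = -24 + 128 = 104)
l(L) = 104*L²
w(t, s) = s*t
(-1791 + w(1, 24)) + l(-56) = (-1791 + 24*1) + 104*(-56)² = (-1791 + 24) + 104*3136 = -1767 + 326144 = 324377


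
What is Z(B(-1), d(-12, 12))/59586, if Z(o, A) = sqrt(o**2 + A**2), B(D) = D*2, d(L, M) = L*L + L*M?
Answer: 1/29793 ≈ 3.3565e-5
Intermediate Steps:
d(L, M) = L**2 + L*M
B(D) = 2*D
Z(o, A) = sqrt(A**2 + o**2)
Z(B(-1), d(-12, 12))/59586 = sqrt((-12*(-12 + 12))**2 + (2*(-1))**2)/59586 = sqrt((-12*0)**2 + (-2)**2)*(1/59586) = sqrt(0**2 + 4)*(1/59586) = sqrt(0 + 4)*(1/59586) = sqrt(4)*(1/59586) = 2*(1/59586) = 1/29793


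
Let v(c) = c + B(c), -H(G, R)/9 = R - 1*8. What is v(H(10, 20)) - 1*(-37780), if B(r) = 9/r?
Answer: 452063/12 ≈ 37672.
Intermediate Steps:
H(G, R) = 72 - 9*R (H(G, R) = -9*(R - 1*8) = -9*(R - 8) = -9*(-8 + R) = 72 - 9*R)
v(c) = c + 9/c
v(H(10, 20)) - 1*(-37780) = ((72 - 9*20) + 9/(72 - 9*20)) - 1*(-37780) = ((72 - 180) + 9/(72 - 180)) + 37780 = (-108 + 9/(-108)) + 37780 = (-108 + 9*(-1/108)) + 37780 = (-108 - 1/12) + 37780 = -1297/12 + 37780 = 452063/12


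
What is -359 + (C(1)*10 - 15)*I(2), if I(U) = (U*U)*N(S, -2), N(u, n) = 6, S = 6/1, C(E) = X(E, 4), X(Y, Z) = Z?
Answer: 241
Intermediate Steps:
C(E) = 4
S = 6 (S = 6*1 = 6)
I(U) = 6*U² (I(U) = (U*U)*6 = U²*6 = 6*U²)
-359 + (C(1)*10 - 15)*I(2) = -359 + (4*10 - 15)*(6*2²) = -359 + (40 - 15)*(6*4) = -359 + 25*24 = -359 + 600 = 241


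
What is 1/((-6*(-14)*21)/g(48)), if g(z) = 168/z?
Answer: 1/504 ≈ 0.0019841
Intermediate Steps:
1/((-6*(-14)*21)/g(48)) = 1/((-6*(-14)*21)/((168/48))) = 1/((84*21)/((168*(1/48)))) = 1/(1764/(7/2)) = 1/(1764*(2/7)) = 1/504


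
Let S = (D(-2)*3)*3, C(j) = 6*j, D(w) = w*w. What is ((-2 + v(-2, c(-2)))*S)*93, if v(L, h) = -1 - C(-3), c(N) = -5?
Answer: 50220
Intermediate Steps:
D(w) = w**2
S = 36 (S = ((-2)**2*3)*3 = (4*3)*3 = 12*3 = 36)
v(L, h) = 17 (v(L, h) = -1 - 6*(-3) = -1 - 1*(-18) = -1 + 18 = 17)
((-2 + v(-2, c(-2)))*S)*93 = ((-2 + 17)*36)*93 = (15*36)*93 = 540*93 = 50220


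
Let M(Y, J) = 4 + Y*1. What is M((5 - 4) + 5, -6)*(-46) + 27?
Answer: -433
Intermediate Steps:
M(Y, J) = 4 + Y
M((5 - 4) + 5, -6)*(-46) + 27 = (4 + ((5 - 4) + 5))*(-46) + 27 = (4 + (1 + 5))*(-46) + 27 = (4 + 6)*(-46) + 27 = 10*(-46) + 27 = -460 + 27 = -433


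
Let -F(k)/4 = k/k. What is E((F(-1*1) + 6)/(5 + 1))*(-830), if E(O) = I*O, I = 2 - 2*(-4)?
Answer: -8300/3 ≈ -2766.7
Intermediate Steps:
I = 10 (I = 2 + 8 = 10)
F(k) = -4 (F(k) = -4*k/k = -4*1 = -4)
E(O) = 10*O
E((F(-1*1) + 6)/(5 + 1))*(-830) = (10*((-4 + 6)/(5 + 1)))*(-830) = (10*(2/6))*(-830) = (10*(2*(1/6)))*(-830) = (10*(1/3))*(-830) = (10/3)*(-830) = -8300/3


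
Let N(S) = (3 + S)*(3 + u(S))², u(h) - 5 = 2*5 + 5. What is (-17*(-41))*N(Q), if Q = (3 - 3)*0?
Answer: 1106139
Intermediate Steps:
u(h) = 20 (u(h) = 5 + (2*5 + 5) = 5 + (10 + 5) = 5 + 15 = 20)
Q = 0 (Q = 0*0 = 0)
N(S) = 1587 + 529*S (N(S) = (3 + S)*(3 + 20)² = (3 + S)*23² = (3 + S)*529 = 1587 + 529*S)
(-17*(-41))*N(Q) = (-17*(-41))*(1587 + 529*0) = 697*(1587 + 0) = 697*1587 = 1106139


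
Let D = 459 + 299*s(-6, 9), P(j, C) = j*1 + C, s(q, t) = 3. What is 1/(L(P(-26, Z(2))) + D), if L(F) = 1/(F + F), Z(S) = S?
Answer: 48/65087 ≈ 0.00073747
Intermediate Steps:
P(j, C) = C + j (P(j, C) = j + C = C + j)
L(F) = 1/(2*F)
D = 1356 (D = 459 + 299*3 = 459 + 897 = 1356)
1/(L(P(-26, Z(2))) + D) = 1/(1/(2*(2 - 26)) + 1356) = 1/((1/2)/(-24) + 1356) = 1/((1/2)*(-1/24) + 1356) = 1/(-1/48 + 1356) = 1/(65087/48) = 48/65087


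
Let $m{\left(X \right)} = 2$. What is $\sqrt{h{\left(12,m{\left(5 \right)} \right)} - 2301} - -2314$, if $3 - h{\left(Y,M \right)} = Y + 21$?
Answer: $2314 + 3 i \sqrt{259} \approx 2314.0 + 48.28 i$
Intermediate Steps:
$h{\left(Y,M \right)} = -18 - Y$ ($h{\left(Y,M \right)} = 3 - \left(Y + 21\right) = 3 - \left(21 + Y\right) = -18 - Y$)
$\sqrt{h{\left(12,m{\left(5 \right)} \right)} - 2301} - -2314 = \sqrt{\left(-18 - 12\right) - 2301} - -2314 = \sqrt{\left(-18 - 12\right) - 2301} + 2314 = \sqrt{-30 - 2301} + 2314 = \sqrt{-2331} + 2314 = 3 i \sqrt{259} + 2314 = 2314 + 3 i \sqrt{259}$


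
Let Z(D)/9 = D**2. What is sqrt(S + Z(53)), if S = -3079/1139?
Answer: 2*sqrt(8198516305)/1139 ≈ 158.99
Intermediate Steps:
Z(D) = 9*D**2
S = -3079/1139 (S = -3079*1/1139 = -3079/1139 ≈ -2.7032)
sqrt(S + Z(53)) = sqrt(-3079/1139 + 9*53**2) = sqrt(-3079/1139 + 9*2809) = sqrt(-3079/1139 + 25281) = sqrt(28791980/1139) = 2*sqrt(8198516305)/1139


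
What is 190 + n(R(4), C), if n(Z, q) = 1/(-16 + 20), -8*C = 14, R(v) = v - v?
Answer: 761/4 ≈ 190.25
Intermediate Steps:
R(v) = 0
C = -7/4 (C = -1/8*14 = -7/4 ≈ -1.7500)
n(Z, q) = 1/4
190 + n(R(4), C) = 190 + 1/4 = 761/4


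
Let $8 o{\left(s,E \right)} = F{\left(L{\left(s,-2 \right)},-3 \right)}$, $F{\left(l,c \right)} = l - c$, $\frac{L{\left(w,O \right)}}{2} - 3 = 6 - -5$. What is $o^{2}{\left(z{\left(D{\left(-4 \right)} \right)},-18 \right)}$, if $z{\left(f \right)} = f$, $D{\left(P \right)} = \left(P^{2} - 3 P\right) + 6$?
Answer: $\frac{961}{64} \approx 15.016$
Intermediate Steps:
$D{\left(P \right)} = 6 + P^{2} - 3 P$
$L{\left(w,O \right)} = 28$ ($L{\left(w,O \right)} = 6 + 2 \left(6 - -5\right) = 6 + 2 \left(6 + 5\right) = 6 + 2 \cdot 11 = 6 + 22 = 28$)
$o{\left(s,E \right)} = \frac{31}{8}$ ($o{\left(s,E \right)} = \frac{28 - -3}{8} = \frac{28 + 3}{8} = \frac{1}{8} \cdot 31 = \frac{31}{8}$)
$o^{2}{\left(z{\left(D{\left(-4 \right)} \right)},-18 \right)} = \left(\frac{31}{8}\right)^{2} = \frac{961}{64}$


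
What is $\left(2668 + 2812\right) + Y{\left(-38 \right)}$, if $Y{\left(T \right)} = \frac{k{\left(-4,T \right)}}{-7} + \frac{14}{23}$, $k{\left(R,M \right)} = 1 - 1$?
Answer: $\frac{126054}{23} \approx 5480.6$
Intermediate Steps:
$k{\left(R,M \right)} = 0$ ($k{\left(R,M \right)} = 1 - 1 = 0$)
$Y{\left(T \right)} = \frac{14}{23}$ ($Y{\left(T \right)} = \frac{0}{-7} + \frac{14}{23} = 0 \left(- \frac{1}{7}\right) + 14 \cdot \frac{1}{23} = 0 + \frac{14}{23} = \frac{14}{23}$)
$\left(2668 + 2812\right) + Y{\left(-38 \right)} = \left(2668 + 2812\right) + \frac{14}{23} = 5480 + \frac{14}{23} = \frac{126054}{23}$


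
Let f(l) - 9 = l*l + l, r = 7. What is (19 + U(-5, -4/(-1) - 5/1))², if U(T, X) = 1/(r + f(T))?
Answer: 469225/1296 ≈ 362.06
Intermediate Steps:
f(l) = 9 + l + l² (f(l) = 9 + (l*l + l) = 9 + (l² + l) = 9 + (l + l²) = 9 + l + l²)
U(T, X) = 1/(16 + T + T²) (U(T, X) = 1/(7 + (9 + T + T²)) = 1/(16 + T + T²))
(19 + U(-5, -4/(-1) - 5/1))² = (19 + 1/(16 - 5 + (-5)²))² = (19 + 1/(16 - 5 + 25))² = (19 + 1/36)² = (685/36)² = 469225/1296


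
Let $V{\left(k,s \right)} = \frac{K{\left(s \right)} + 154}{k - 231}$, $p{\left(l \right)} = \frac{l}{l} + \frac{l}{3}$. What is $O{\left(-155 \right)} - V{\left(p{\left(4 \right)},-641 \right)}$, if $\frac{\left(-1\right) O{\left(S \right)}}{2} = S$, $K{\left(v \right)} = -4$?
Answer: $\frac{106555}{343} \approx 310.66$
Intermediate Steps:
$p{\left(l \right)} = 1 + \frac{l}{3}$ ($p{\left(l \right)} = 1 + l \frac{1}{3} = 1 + \frac{l}{3}$)
$V{\left(k,s \right)} = \frac{150}{-231 + k}$ ($V{\left(k,s \right)} = \frac{-4 + 154}{k - 231} = \frac{150}{-231 + k}$)
$O{\left(S \right)} = - 2 S$
$O{\left(-155 \right)} - V{\left(p{\left(4 \right)},-641 \right)} = \left(-2\right) \left(-155\right) - \frac{150}{-231 + \left(1 + \frac{1}{3} \cdot 4\right)} = 310 - \frac{150}{-231 + \left(1 + \frac{4}{3}\right)} = 310 - \frac{150}{-231 + \frac{7}{3}} = 310 - \frac{150}{- \frac{686}{3}} = 310 - 150 \left(- \frac{3}{686}\right) = 310 - - \frac{225}{343} = 310 + \frac{225}{343} = \frac{106555}{343}$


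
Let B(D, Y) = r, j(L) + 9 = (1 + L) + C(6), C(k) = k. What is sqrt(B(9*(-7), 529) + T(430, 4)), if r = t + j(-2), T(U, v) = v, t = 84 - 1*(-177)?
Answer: 3*sqrt(29) ≈ 16.155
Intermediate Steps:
t = 261 (t = 84 + 177 = 261)
j(L) = -2 + L (j(L) = -9 + ((1 + L) + 6) = -9 + (7 + L) = -2 + L)
r = 257 (r = 261 + (-2 - 2) = 261 - 4 = 257)
B(D, Y) = 257
sqrt(B(9*(-7), 529) + T(430, 4)) = sqrt(257 + 4) = sqrt(261) = 3*sqrt(29)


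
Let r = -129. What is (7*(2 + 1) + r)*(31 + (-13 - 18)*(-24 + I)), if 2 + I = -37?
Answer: -214272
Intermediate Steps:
I = -39 (I = -2 - 37 = -39)
(7*(2 + 1) + r)*(31 + (-13 - 18)*(-24 + I)) = (7*(2 + 1) - 129)*(31 + (-13 - 18)*(-24 - 39)) = (7*3 - 129)*(31 - 31*(-63)) = (21 - 129)*(31 + 1953) = -108*1984 = -214272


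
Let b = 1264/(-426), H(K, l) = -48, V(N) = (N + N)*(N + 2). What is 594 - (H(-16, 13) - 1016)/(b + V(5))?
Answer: 4353882/7139 ≈ 609.87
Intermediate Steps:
V(N) = 2*N*(2 + N) (V(N) = (2*N)*(2 + N) = 2*N*(2 + N))
b = -632/213 (b = 1264*(-1/426) = -632/213 ≈ -2.9671)
594 - (H(-16, 13) - 1016)/(b + V(5)) = 594 - (-48 - 1016)/(-632/213 + 2*5*(2 + 5)) = 594 - (-1064)/(-632/213 + 2*5*7) = 594 - (-1064)/(-632/213 + 70) = 594 - (-1064)/14278/213 = 594 - (-1064)*213/14278 = 594 - 1*(-113316/7139) = 594 + 113316/7139 = 4353882/7139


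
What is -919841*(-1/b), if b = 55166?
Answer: 919841/55166 ≈ 16.674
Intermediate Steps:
-919841*(-1/b) = -919841/((-1*55166)) = -919841/(-55166) = -919841*(-1/55166) = 919841/55166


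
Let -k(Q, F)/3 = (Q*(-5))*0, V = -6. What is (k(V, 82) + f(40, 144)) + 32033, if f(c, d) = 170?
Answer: 32203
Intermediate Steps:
k(Q, F) = 0 (k(Q, F) = -3*Q*(-5)*0 = -3*(-5*Q)*0 = -3*0 = 0)
(k(V, 82) + f(40, 144)) + 32033 = (0 + 170) + 32033 = 170 + 32033 = 32203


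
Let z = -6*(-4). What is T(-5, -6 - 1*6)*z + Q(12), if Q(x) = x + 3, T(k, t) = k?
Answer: -105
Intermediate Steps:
Q(x) = 3 + x
z = 24
T(-5, -6 - 1*6)*z + Q(12) = -5*24 + (3 + 12) = -120 + 15 = -105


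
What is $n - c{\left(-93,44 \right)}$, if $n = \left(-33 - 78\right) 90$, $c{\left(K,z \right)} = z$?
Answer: $-10034$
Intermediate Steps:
$n = -9990$ ($n = \left(-111\right) 90 = -9990$)
$n - c{\left(-93,44 \right)} = -9990 - 44 = -10034$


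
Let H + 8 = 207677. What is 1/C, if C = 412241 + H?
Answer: 1/619910 ≈ 1.6131e-6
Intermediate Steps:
H = 207669 (H = -8 + 207677 = 207669)
C = 619910 (C = 412241 + 207669 = 619910)
1/C = 1/619910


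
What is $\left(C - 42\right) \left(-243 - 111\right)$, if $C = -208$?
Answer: $88500$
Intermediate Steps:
$\left(C - 42\right) \left(-243 - 111\right) = \left(-208 - 42\right) \left(-243 - 111\right) = \left(-250\right) \left(-354\right) = 88500$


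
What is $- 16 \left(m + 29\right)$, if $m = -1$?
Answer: $-448$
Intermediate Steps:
$- 16 \left(m + 29\right) = - 16 \left(-1 + 29\right) = \left(-16\right) 28 = -448$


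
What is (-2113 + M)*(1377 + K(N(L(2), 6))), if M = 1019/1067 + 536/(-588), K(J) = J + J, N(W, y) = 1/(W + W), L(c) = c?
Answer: -456524330555/156849 ≈ -2.9106e+6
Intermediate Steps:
N(W, y) = 1/(2*W)
K(J) = 2*J
M = 6815/156849 (M = 1019*(1/1067) + 536*(-1/588) = 1019/1067 - 134/147 = 6815/156849 ≈ 0.043449)
(-2113 + M)*(1377 + K(N(L(2), 6))) = (-2113 + 6815/156849)*(1377 + 2*((½)/2)) = -331415122*(1377 + 2*((½)*(½)))/156849 = -331415122*(1377 + 2*(¼))/156849 = -331415122*(1377 + ½)/156849 = -331415122/156849*2755/2 = -456524330555/156849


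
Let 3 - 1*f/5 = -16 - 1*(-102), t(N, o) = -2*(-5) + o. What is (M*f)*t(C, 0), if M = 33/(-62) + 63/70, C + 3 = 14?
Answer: -47310/31 ≈ -1526.1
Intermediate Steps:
C = 11 (C = -3 + 14 = 11)
t(N, o) = 10 + o
f = -415 (f = 15 - 5*(-16 - 1*(-102)) = 15 - 5*(-16 + 102) = 15 - 5*86 = 15 - 430 = -415)
M = 57/155 (M = 33*(-1/62) + 63*(1/70) = -33/62 + 9/10 = 57/155 ≈ 0.36774)
(M*f)*t(C, 0) = ((57/155)*(-415))*(10 + 0) = -4731/31*10 = -47310/31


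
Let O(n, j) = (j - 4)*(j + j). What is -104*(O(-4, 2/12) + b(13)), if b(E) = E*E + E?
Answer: -169156/9 ≈ -18795.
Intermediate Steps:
b(E) = E + E² (b(E) = E² + E = E + E²)
O(n, j) = 2*j*(-4 + j) (O(n, j) = (-4 + j)*(2*j) = 2*j*(-4 + j))
-104*(O(-4, 2/12) + b(13)) = -104*(2*(2/12)*(-4 + 2/12) + 13*(1 + 13)) = -104*(2*(2*(1/12))*(-4 + 2*(1/12)) + 13*14) = -104*(2*(⅙)*(-4 + ⅙) + 182) = -104*(2*(⅙)*(-23/6) + 182) = -104*(-23/18 + 182) = -104*3253/18 = -169156/9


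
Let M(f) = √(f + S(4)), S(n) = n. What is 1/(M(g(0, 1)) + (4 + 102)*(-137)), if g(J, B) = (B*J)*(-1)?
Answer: -1/14520 ≈ -6.8870e-5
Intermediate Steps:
g(J, B) = -B*J
M(f) = √(4 + f) (M(f) = √(f + 4) = √(4 + f))
1/(M(g(0, 1)) + (4 + 102)*(-137)) = 1/(√(4 - 1*1*0) + (4 + 102)*(-137)) = 1/(√(4 + 0) + 106*(-137)) = 1/(√4 - 14522) = 1/(2 - 14522) = 1/(-14520) = -1/14520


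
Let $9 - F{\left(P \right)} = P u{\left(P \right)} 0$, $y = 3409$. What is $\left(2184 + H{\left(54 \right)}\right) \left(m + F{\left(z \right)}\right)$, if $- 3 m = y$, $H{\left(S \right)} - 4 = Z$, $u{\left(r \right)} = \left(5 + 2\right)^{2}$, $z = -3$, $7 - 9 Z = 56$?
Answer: $- \frac{66432626}{27} \approx -2.4605 \cdot 10^{6}$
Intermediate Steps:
$Z = - \frac{49}{9}$ ($Z = \frac{7}{9} - \frac{56}{9} = - \frac{49}{9} \approx -5.4444$)
$u{\left(r \right)} = 49$ ($u{\left(r \right)} = 7^{2} = 49$)
$H{\left(S \right)} = - \frac{13}{9}$ ($H{\left(S \right)} = 4 - \frac{49}{9} = - \frac{13}{9}$)
$F{\left(P \right)} = 9$ ($F{\left(P \right)} = 9 - P 49 \cdot 0 = 9 - 49 P 0 = 9 - 0 = 9 + 0 = 9$)
$m = - \frac{3409}{3}$ ($m = \left(- \frac{1}{3}\right) 3409 = - \frac{3409}{3} \approx -1136.3$)
$\left(2184 + H{\left(54 \right)}\right) \left(m + F{\left(z \right)}\right) = \left(2184 - \frac{13}{9}\right) \left(- \frac{3409}{3} + 9\right) = \frac{19643}{9} \left(- \frac{3382}{3}\right) = - \frac{66432626}{27}$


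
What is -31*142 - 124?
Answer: -4526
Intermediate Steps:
-31*142 - 124 = -4402 - 124 = -4526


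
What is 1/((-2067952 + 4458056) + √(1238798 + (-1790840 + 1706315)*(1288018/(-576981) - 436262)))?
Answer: 229840766004/545797163474371943 - √1364048750150863149342/1091594326948743886 ≈ 3.8728e-7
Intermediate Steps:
1/((-2067952 + 4458056) + √(1238798 + (-1790840 + 1706315)*(1288018/(-576981) - 436262))) = 1/(2390104 + √(1238798 - 84525*(1288018*(-1/576981) - 436262))) = 1/(2390104 + √(1238798 - 84525*(-1288018/576981 - 436262))) = 1/(2390104 + √(1238798 - 84525*(-251716173040/576981))) = 1/(2390104 + √(1238798 + 7092103175402000/192327)) = 1/(2390104 + √(7092341429704946/192327)) = 1/(2390104 + √1364048750150863149342/192327)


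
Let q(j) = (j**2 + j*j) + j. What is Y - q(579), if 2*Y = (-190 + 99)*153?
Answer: -1356045/2 ≈ -6.7802e+5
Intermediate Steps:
Y = -13923/2 (Y = ((-190 + 99)*153)/2 = (-91*153)/2 = (1/2)*(-13923) = -13923/2 ≈ -6961.5)
q(j) = j + 2*j**2 (q(j) = (j**2 + j**2) + j = 2*j**2 + j = j + 2*j**2)
Y - q(579) = -13923/2 - 579*(1 + 2*579) = -13923/2 - 579*(1 + 1158) = -13923/2 - 579*1159 = -13923/2 - 1*671061 = -13923/2 - 671061 = -1356045/2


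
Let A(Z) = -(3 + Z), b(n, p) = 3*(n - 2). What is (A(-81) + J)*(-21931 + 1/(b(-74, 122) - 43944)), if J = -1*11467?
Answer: 11032935818737/44172 ≈ 2.4977e+8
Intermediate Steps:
b(n, p) = -6 + 3*n (b(n, p) = 3*(-2 + n) = -6 + 3*n)
A(Z) = -3 - Z
J = -11467
(A(-81) + J)*(-21931 + 1/(b(-74, 122) - 43944)) = ((-3 - 1*(-81)) - 11467)*(-21931 + 1/((-6 + 3*(-74)) - 43944)) = ((-3 + 81) - 11467)*(-21931 + 1/((-6 - 222) - 43944)) = (78 - 11467)*(-21931 + 1/(-228 - 43944)) = -11389*(-21931 + 1/(-44172)) = -11389*(-21931 - 1/44172) = -11389*(-968736133/44172) = 11032935818737/44172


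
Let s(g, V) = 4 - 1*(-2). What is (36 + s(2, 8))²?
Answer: 1764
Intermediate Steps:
s(g, V) = 6 (s(g, V) = 4 + 2 = 6)
(36 + s(2, 8))² = (36 + 6)² = 42² = 1764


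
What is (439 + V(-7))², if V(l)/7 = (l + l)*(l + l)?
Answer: 3279721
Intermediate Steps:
V(l) = 28*l² (V(l) = 7*((l + l)*(l + l)) = 7*((2*l)*(2*l)) = 7*(4*l²) = 28*l²)
(439 + V(-7))² = (439 + 28*(-7)²)² = (439 + 28*49)² = (439 + 1372)² = 1811² = 3279721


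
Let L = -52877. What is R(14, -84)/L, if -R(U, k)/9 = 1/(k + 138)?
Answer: 1/317262 ≈ 3.1520e-6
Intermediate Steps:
R(U, k) = -9/(138 + k) (R(U, k) = -9/(k + 138) = -9/(138 + k))
R(14, -84)/L = -9/(138 - 84)/(-52877) = -9/54*(-1/52877) = -9*1/54*(-1/52877) = -⅙*(-1/52877) = 1/317262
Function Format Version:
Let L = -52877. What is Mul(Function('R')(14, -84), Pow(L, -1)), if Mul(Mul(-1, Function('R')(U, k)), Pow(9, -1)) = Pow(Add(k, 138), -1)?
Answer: Rational(1, 317262) ≈ 3.1520e-6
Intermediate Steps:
Function('R')(U, k) = Mul(-9, Pow(Add(138, k), -1)) (Function('R')(U, k) = Mul(-9, Pow(Add(k, 138), -1)) = Mul(-9, Pow(Add(138, k), -1)))
Mul(Function('R')(14, -84), Pow(L, -1)) = Mul(Mul(-9, Pow(Add(138, -84), -1)), Pow(-52877, -1)) = Mul(Mul(-9, Pow(54, -1)), Rational(-1, 52877)) = Mul(Mul(-9, Rational(1, 54)), Rational(-1, 52877)) = Mul(Rational(-1, 6), Rational(-1, 52877)) = Rational(1, 317262)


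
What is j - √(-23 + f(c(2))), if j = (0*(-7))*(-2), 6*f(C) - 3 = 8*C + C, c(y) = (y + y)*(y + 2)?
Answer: -√6/2 ≈ -1.2247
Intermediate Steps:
c(y) = 2*y*(2 + y) (c(y) = (2*y)*(2 + y) = 2*y*(2 + y))
f(C) = ½ + 3*C/2 (f(C) = ½ + (8*C + C)/6 = ½ + (9*C)/6 = ½ + 3*C/2)
j = 0 (j = 0*(-2) = 0)
j - √(-23 + f(c(2))) = 0 - √(-23 + (½ + 3*(2*2*(2 + 2))/2)) = 0 - √(-23 + (½ + 3*(2*2*4)/2)) = 0 - √(-23 + (½ + (3/2)*16)) = 0 - √(-23 + (½ + 24)) = 0 - √(-23 + 49/2) = 0 - √(3/2) = 0 - √6/2 = -√6/2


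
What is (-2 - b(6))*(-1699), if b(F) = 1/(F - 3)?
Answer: 11893/3 ≈ 3964.3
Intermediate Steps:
b(F) = 1/(-3 + F)
(-2 - b(6))*(-1699) = (-2 - 1/(-3 + 6))*(-1699) = (-2 - 1/3)*(-1699) = -7/3*(-1699) = 11893/3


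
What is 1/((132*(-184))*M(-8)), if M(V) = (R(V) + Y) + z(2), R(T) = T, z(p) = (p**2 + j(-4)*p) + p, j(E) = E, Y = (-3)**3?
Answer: 1/898656 ≈ 1.1128e-6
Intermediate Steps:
Y = -27
z(p) = p**2 - 3*p (z(p) = (p**2 - 4*p) + p = p**2 - 3*p)
M(V) = -29 + V (M(V) = (V - 27) + 2*(-3 + 2) = (-27 + V) + 2*(-1) = (-27 + V) - 2 = -29 + V)
1/((132*(-184))*M(-8)) = 1/((132*(-184))*(-29 - 8)) = 1/(-24288*(-37)) = 1/898656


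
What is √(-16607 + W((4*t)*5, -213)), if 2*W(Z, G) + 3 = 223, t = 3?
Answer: 3*I*√1833 ≈ 128.44*I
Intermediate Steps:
W(Z, G) = 110 (W(Z, G) = -3/2 + (½)*223 = -3/2 + 223/2 = 110)
√(-16607 + W((4*t)*5, -213)) = √(-16607 + 110) = √(-16497) = 3*I*√1833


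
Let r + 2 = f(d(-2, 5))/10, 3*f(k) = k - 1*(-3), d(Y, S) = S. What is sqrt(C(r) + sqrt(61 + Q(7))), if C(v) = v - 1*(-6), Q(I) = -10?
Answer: sqrt(960 + 225*sqrt(51))/15 ≈ 3.3776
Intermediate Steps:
f(k) = 1 + k/3 (f(k) = (k - 1*(-3))/3 = (k + 3)/3 = (3 + k)/3 = 1 + k/3)
r = -26/15 (r = -2 + (1 + (1/3)*5)/10 = -2 + (1 + 5/3)*(1/10) = -2 + (8/3)*(1/10) = -2 + 4/15 = -26/15 ≈ -1.7333)
C(v) = 6 + v (C(v) = v + 6 = 6 + v)
sqrt(C(r) + sqrt(61 + Q(7))) = sqrt((6 - 26/15) + sqrt(61 - 10)) = sqrt(64/15 + sqrt(51))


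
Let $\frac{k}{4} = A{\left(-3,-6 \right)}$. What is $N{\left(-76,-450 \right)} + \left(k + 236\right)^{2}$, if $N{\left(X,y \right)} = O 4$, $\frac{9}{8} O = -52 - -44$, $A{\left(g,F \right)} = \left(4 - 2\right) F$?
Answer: $\frac{317840}{9} \approx 35316.0$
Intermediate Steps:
$A{\left(g,F \right)} = 2 F$
$k = -48$ ($k = 4 \cdot 2 \left(-6\right) = 4 \left(-12\right) = -48$)
$O = - \frac{64}{9}$ ($O = \frac{8 \left(-52 - -44\right)}{9} = \frac{8 \left(-52 + 44\right)}{9} = \frac{8}{9} \left(-8\right) = - \frac{64}{9} \approx -7.1111$)
$N{\left(X,y \right)} = - \frac{256}{9}$ ($N{\left(X,y \right)} = \left(- \frac{64}{9}\right) 4 = - \frac{256}{9}$)
$N{\left(-76,-450 \right)} + \left(k + 236\right)^{2} = - \frac{256}{9} + \left(-48 + 236\right)^{2} = - \frac{256}{9} + 188^{2} = - \frac{256}{9} + 35344 = \frac{317840}{9}$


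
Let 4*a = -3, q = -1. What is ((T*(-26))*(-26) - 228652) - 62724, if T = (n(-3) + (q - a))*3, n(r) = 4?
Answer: -283771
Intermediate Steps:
a = -¾ (a = (¼)*(-3) = -¾ ≈ -0.75000)
T = 45/4 (T = (4 + (-1 - 1*(-¾)))*3 = (4 + (-1 + ¾))*3 = (4 - ¼)*3 = (15/4)*3 = 45/4 ≈ 11.250)
((T*(-26))*(-26) - 228652) - 62724 = (((45/4)*(-26))*(-26) - 228652) - 62724 = (-585/2*(-26) - 228652) - 62724 = (7605 - 228652) - 62724 = -221047 - 62724 = -283771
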